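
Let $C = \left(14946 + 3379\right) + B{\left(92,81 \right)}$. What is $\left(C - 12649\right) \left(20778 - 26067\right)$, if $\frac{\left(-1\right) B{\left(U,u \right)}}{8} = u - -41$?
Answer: $-24858300$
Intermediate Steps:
$B{\left(U,u \right)} = -328 - 8 u$ ($B{\left(U,u \right)} = - 8 \left(u - -41\right) = - 8 \left(u + 41\right) = - 8 \left(41 + u\right) = -328 - 8 u$)
$C = 17349$ ($C = \left(14946 + 3379\right) - 976 = 18325 - 976 = 17349$)
$\left(C - 12649\right) \left(20778 - 26067\right) = \left(17349 - 12649\right) \left(20778 - 26067\right) = 4700 \left(-5289\right) = -24858300$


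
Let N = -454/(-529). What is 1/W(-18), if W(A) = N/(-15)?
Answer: -7935/454 ≈ -17.478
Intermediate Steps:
N = 454/529 (N = -454*(-1/529) = 454/529 ≈ 0.85822)
W(A) = -454/7935 (W(A) = (454/529)/(-15) = (454/529)*(-1/15) = -454/7935)
1/W(-18) = 1/(-454/7935) = -7935/454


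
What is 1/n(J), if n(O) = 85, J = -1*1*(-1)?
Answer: 1/85 ≈ 0.011765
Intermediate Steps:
J = 1 (J = -1*(-1) = 1)
1/n(J) = 1/85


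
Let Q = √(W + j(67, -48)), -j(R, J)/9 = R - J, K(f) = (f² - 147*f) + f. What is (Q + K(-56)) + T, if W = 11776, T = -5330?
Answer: 5982 + √10741 ≈ 6085.6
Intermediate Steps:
K(f) = f² - 146*f
j(R, J) = -9*R + 9*J (j(R, J) = -9*(R - J) = -9*R + 9*J)
Q = √10741 (Q = √(11776 + (-9*67 + 9*(-48))) = √(11776 + (-603 - 432)) = √(11776 - 1035) = √10741 ≈ 103.64)
(Q + K(-56)) + T = (√10741 - 56*(-146 - 56)) - 5330 = (√10741 - 56*(-202)) - 5330 = (√10741 + 11312) - 5330 = (11312 + √10741) - 5330 = 5982 + √10741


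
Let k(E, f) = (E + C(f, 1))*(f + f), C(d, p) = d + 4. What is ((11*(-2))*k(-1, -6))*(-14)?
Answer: 11088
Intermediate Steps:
C(d, p) = 4 + d
k(E, f) = 2*f*(4 + E + f) (k(E, f) = (E + (4 + f))*(f + f) = (4 + E + f)*(2*f) = 2*f*(4 + E + f))
((11*(-2))*k(-1, -6))*(-14) = ((11*(-2))*(2*(-6)*(4 - 1 - 6)))*(-14) = -44*(-6)*(-3)*(-14) = -22*36*(-14) = -792*(-14) = 11088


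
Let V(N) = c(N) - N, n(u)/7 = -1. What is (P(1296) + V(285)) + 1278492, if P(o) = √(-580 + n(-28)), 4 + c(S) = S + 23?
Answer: 1278511 + I*√587 ≈ 1.2785e+6 + 24.228*I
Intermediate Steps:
c(S) = 19 + S (c(S) = -4 + (S + 23) = -4 + (23 + S) = 19 + S)
n(u) = -7 (n(u) = 7*(-1) = -7)
V(N) = 19 (V(N) = (19 + N) - N = 19)
P(o) = I*√587 (P(o) = √(-580 - 7) = √(-587) = I*√587)
(P(1296) + V(285)) + 1278492 = (I*√587 + 19) + 1278492 = (19 + I*√587) + 1278492 = 1278511 + I*√587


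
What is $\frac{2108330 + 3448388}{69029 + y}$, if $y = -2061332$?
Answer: $- \frac{5556718}{1992303} \approx -2.7891$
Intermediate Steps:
$\frac{2108330 + 3448388}{69029 + y} = \frac{2108330 + 3448388}{69029 - 2061332} = \frac{5556718}{-1992303} = 5556718 \left(- \frac{1}{1992303}\right) = - \frac{5556718}{1992303}$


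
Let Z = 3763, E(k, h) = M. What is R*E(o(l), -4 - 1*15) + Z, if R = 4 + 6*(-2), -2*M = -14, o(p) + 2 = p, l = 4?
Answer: 3707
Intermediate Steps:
o(p) = -2 + p
M = 7 (M = -½*(-14) = 7)
E(k, h) = 7
R = -8 (R = 4 - 12 = -8)
R*E(o(l), -4 - 1*15) + Z = -8*7 + 3763 = -56 + 3763 = 3707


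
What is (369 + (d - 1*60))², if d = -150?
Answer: 25281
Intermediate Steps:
(369 + (d - 1*60))² = (369 + (-150 - 1*60))² = (369 + (-150 - 60))² = (369 - 210)² = 159² = 25281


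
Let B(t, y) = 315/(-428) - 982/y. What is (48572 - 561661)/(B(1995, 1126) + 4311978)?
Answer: -123635977796/1039031079299 ≈ -0.11899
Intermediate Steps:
B(t, y) = -315/428 - 982/y (B(t, y) = 315*(-1/428) - 982/y = -315/428 - 982/y)
(48572 - 561661)/(B(1995, 1126) + 4311978) = (48572 - 561661)/((-315/428 - 982/1126) + 4311978) = -513089/((-315/428 - 982*1/1126) + 4311978) = -513089/((-315/428 - 491/563) + 4311978) = -513089/(-387493/240964 + 4311978) = -513089/1039031079299/240964 = -513089*240964/1039031079299 = -123635977796/1039031079299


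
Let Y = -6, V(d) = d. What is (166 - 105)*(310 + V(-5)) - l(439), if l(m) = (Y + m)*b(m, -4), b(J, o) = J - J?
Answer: 18605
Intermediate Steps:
b(J, o) = 0
l(m) = 0 (l(m) = (-6 + m)*0 = 0)
(166 - 105)*(310 + V(-5)) - l(439) = (166 - 105)*(310 - 5) - 1*0 = 61*305 + 0 = 18605 + 0 = 18605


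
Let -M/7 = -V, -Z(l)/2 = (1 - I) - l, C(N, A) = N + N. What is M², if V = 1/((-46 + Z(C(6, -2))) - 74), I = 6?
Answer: 49/7396 ≈ 0.0066252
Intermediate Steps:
C(N, A) = 2*N
Z(l) = 10 + 2*l (Z(l) = -2*((1 - 1*6) - l) = -2*((1 - 6) - l) = -2*(-5 - l) = 10 + 2*l)
V = -1/86 (V = 1/((-46 + (10 + 2*(2*6))) - 74) = 1/((-46 + (10 + 2*12)) - 74) = 1/((-46 + (10 + 24)) - 74) = 1/((-46 + 34) - 74) = 1/(-12 - 74) = 1/(-86) = -1/86 ≈ -0.011628)
M = -7/86 (M = -(-7)*(-1)/86 = -7*1/86 = -7/86 ≈ -0.081395)
M² = (-7/86)² = 49/7396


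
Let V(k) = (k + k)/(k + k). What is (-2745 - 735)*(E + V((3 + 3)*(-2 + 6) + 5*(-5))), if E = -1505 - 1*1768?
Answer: 11386560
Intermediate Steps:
V(k) = 1 (V(k) = (2*k)/((2*k)) = (2*k)*(1/(2*k)) = 1)
E = -3273 (E = -1505 - 1768 = -3273)
(-2745 - 735)*(E + V((3 + 3)*(-2 + 6) + 5*(-5))) = (-2745 - 735)*(-3273 + 1) = -3480*(-3272) = 11386560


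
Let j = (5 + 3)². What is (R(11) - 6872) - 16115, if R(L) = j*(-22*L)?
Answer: -38475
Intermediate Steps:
j = 64 (j = 8² = 64)
R(L) = -1408*L (R(L) = 64*(-22*L) = -1408*L)
(R(11) - 6872) - 16115 = (-1408*11 - 6872) - 16115 = (-15488 - 6872) - 16115 = -22360 - 16115 = -38475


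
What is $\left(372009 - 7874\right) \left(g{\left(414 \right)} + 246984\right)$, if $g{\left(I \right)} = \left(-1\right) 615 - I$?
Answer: $89560823925$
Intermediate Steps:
$g{\left(I \right)} = -615 - I$
$\left(372009 - 7874\right) \left(g{\left(414 \right)} + 246984\right) = \left(372009 - 7874\right) \left(\left(-615 - 414\right) + 246984\right) = 364135 \left(\left(-615 - 414\right) + 246984\right) = 364135 \left(-1029 + 246984\right) = 364135 \cdot 245955 = 89560823925$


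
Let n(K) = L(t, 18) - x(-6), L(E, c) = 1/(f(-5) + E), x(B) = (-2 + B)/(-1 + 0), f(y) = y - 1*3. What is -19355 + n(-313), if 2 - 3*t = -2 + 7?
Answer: -174268/9 ≈ -19363.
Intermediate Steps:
f(y) = -3 + y (f(y) = y - 3 = -3 + y)
x(B) = 2 - B (x(B) = (-2 + B)/(-1) = (-2 + B)*(-1) = 2 - B)
t = -1 (t = ⅔ - (-2 + 7)/3 = ⅔ - ⅓*5 = ⅔ - 5/3 = -1)
L(E, c) = 1/(-8 + E) (L(E, c) = 1/((-3 - 5) + E) = 1/(-8 + E))
n(K) = -73/9 (n(K) = 1/(-8 - 1) - (2 - 1*(-6)) = 1/(-9) - (2 + 6) = -⅑ - 1*8 = -⅑ - 8 = -73/9)
-19355 + n(-313) = -19355 - 73/9 = -174268/9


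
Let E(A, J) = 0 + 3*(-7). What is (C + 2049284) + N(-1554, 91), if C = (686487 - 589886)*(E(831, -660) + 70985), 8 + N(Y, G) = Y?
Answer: 6857241086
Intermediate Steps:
E(A, J) = -21 (E(A, J) = 0 - 21 = -21)
N(Y, G) = -8 + Y
C = 6855193364 (C = (686487 - 589886)*(-21 + 70985) = 96601*70964 = 6855193364)
(C + 2049284) + N(-1554, 91) = (6855193364 + 2049284) + (-8 - 1554) = 6857242648 - 1562 = 6857241086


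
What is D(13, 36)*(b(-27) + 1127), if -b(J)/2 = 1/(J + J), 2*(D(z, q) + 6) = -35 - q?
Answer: -1262845/27 ≈ -46772.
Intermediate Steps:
D(z, q) = -47/2 - q/2 (D(z, q) = -6 + (-35 - q)/2 = -6 + (-35/2 - q/2) = -47/2 - q/2)
b(J) = -1/J (b(J) = -2/(J + J) = -2*1/(2*J) = -1/J)
D(13, 36)*(b(-27) + 1127) = (-47/2 - 1/2*36)*(-1/(-27) + 1127) = (-47/2 - 18)*(-1*(-1/27) + 1127) = -83*(1/27 + 1127)/2 = -83/2*30430/27 = -1262845/27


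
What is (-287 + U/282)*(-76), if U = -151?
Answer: 3081230/141 ≈ 21853.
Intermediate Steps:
(-287 + U/282)*(-76) = (-287 - 151/282)*(-76) = -81085/282*(-76) = 3081230/141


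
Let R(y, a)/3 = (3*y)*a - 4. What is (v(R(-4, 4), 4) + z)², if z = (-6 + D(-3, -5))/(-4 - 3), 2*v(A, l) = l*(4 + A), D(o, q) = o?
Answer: 4490161/49 ≈ 91636.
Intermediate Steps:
R(y, a) = -12 + 9*a*y (R(y, a) = 3*((3*y)*a - 4) = 3*(3*a*y - 4) = 3*(-4 + 3*a*y) = -12 + 9*a*y)
v(A, l) = l*(4 + A)/2 (v(A, l) = (l*(4 + A))/2 = l*(4 + A)/2)
z = 9/7 (z = (-6 - 3)/(-4 - 3) = -9/(-7) = -9*(-⅐) = 9/7 ≈ 1.2857)
(v(R(-4, 4), 4) + z)² = ((½)*4*(4 + (-12 + 9*4*(-4))) + 9/7)² = ((½)*4*(4 + (-12 - 144)) + 9/7)² = ((½)*4*(4 - 156) + 9/7)² = ((½)*4*(-152) + 9/7)² = (-304 + 9/7)² = (-2119/7)² = 4490161/49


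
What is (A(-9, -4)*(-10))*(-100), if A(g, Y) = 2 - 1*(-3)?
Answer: 5000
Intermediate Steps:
A(g, Y) = 5 (A(g, Y) = 2 + 3 = 5)
(A(-9, -4)*(-10))*(-100) = (5*(-10))*(-100) = -50*(-100) = 5000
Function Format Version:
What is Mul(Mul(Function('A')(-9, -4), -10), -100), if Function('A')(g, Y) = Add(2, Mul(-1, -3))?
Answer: 5000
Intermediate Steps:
Function('A')(g, Y) = 5 (Function('A')(g, Y) = Add(2, 3) = 5)
Mul(Mul(Function('A')(-9, -4), -10), -100) = Mul(Mul(5, -10), -100) = Mul(-50, -100) = 5000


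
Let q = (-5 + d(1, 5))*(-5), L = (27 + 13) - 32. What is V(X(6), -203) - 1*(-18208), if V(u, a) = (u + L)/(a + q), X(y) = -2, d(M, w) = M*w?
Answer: 3696218/203 ≈ 18208.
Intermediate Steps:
L = 8 (L = 40 - 32 = 8)
q = 0 (q = (-5 + 1*5)*(-5) = (-5 + 5)*(-5) = 0*(-5) = 0)
V(u, a) = (8 + u)/a (V(u, a) = (u + 8)/(a + 0) = (8 + u)/a)
V(X(6), -203) - 1*(-18208) = (8 - 2)/(-203) - 1*(-18208) = -1/203*6 + 18208 = -6/203 + 18208 = 3696218/203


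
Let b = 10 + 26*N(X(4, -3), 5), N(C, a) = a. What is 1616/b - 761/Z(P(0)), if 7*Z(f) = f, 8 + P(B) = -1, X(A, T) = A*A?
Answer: 190081/315 ≈ 603.43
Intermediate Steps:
X(A, T) = A²
P(B) = -9 (P(B) = -8 - 1 = -9)
b = 140 (b = 10 + 26*5 = 10 + 130 = 140)
Z(f) = f/7
1616/b - 761/Z(P(0)) = 1616/140 - 761/((⅐)*(-9)) = 1616*(1/140) - 761/(-9/7) = 404/35 - 761*(-7/9) = 404/35 + 5327/9 = 190081/315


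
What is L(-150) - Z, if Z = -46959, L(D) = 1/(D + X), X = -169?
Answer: 14979920/319 ≈ 46959.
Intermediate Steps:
L(D) = 1/(-169 + D) (L(D) = 1/(D - 169) = 1/(-169 + D))
L(-150) - Z = 1/(-169 - 150) - 1*(-46959) = 1/(-319) + 46959 = -1/319 + 46959 = 14979920/319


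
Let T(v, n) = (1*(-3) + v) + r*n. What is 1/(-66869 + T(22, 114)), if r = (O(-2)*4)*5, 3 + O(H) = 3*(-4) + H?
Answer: -1/105610 ≈ -9.4688e-6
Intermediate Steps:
O(H) = -15 + H (O(H) = -3 + (3*(-4) + H) = -3 + (-12 + H) = -15 + H)
r = -340 (r = ((-15 - 2)*4)*5 = -17*4*5 = -68*5 = -340)
T(v, n) = -3 + v - 340*n (T(v, n) = (1*(-3) + v) - 340*n = (-3 + v) - 340*n = -3 + v - 340*n)
1/(-66869 + T(22, 114)) = 1/(-66869 + (-3 + 22 - 340*114)) = 1/(-66869 + (-3 + 22 - 38760)) = 1/(-66869 - 38741) = 1/(-105610) = -1/105610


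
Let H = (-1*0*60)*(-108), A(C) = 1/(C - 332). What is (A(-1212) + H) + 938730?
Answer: 1449399119/1544 ≈ 9.3873e+5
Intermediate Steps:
A(C) = 1/(-332 + C)
H = 0 (H = (0*60)*(-108) = 0*(-108) = 0)
(A(-1212) + H) + 938730 = (1/(-332 - 1212) + 0) + 938730 = (1/(-1544) + 0) + 938730 = (-1/1544 + 0) + 938730 = -1/1544 + 938730 = 1449399119/1544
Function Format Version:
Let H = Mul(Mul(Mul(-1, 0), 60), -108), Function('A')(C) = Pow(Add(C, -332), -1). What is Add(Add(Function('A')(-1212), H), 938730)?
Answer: Rational(1449399119, 1544) ≈ 9.3873e+5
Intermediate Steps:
Function('A')(C) = Pow(Add(-332, C), -1)
H = 0 (H = Mul(Mul(0, 60), -108) = Mul(0, -108) = 0)
Add(Add(Function('A')(-1212), H), 938730) = Add(Add(Pow(Add(-332, -1212), -1), 0), 938730) = Add(Add(Pow(-1544, -1), 0), 938730) = Add(Add(Rational(-1, 1544), 0), 938730) = Add(Rational(-1, 1544), 938730) = Rational(1449399119, 1544)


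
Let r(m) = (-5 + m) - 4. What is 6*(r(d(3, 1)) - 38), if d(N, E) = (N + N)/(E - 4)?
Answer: -294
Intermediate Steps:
d(N, E) = 2*N/(-4 + E) (d(N, E) = (2*N)/(-4 + E) = 2*N/(-4 + E))
r(m) = -9 + m
6*(r(d(3, 1)) - 38) = 6*((-9 + 2*3/(-4 + 1)) - 38) = 6*((-9 + 2*3/(-3)) - 38) = 6*((-9 + 2*3*(-1/3)) - 38) = 6*((-9 - 2) - 38) = 6*(-11 - 38) = 6*(-49) = -294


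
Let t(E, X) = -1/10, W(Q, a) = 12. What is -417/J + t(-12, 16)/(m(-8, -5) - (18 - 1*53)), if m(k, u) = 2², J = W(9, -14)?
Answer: -27107/780 ≈ -34.753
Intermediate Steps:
J = 12
m(k, u) = 4
t(E, X) = -⅒ (t(E, X) = -1*⅒ = -⅒)
-417/J + t(-12, 16)/(m(-8, -5) - (18 - 1*53)) = -417/12 - 1/(10*(4 - (18 - 1*53))) = -417*1/12 - 1/(10*(4 - (18 - 53))) = -139/4 - 1/(10*(4 - 1*(-35))) = -139/4 - 1/(10*(4 + 35)) = -139/4 - ⅒/39 = -139/4 - ⅒*1/39 = -139/4 - 1/390 = -27107/780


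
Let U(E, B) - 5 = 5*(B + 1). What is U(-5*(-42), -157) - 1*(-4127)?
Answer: 3352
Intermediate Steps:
U(E, B) = 10 + 5*B (U(E, B) = 5 + 5*(B + 1) = 5 + 5*(1 + B) = 5 + (5 + 5*B) = 10 + 5*B)
U(-5*(-42), -157) - 1*(-4127) = (10 + 5*(-157)) - 1*(-4127) = (10 - 785) + 4127 = -775 + 4127 = 3352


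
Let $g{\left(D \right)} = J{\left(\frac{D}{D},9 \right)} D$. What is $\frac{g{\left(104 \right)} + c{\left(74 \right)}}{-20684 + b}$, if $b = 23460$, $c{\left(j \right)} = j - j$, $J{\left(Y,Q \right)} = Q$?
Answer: $\frac{117}{347} \approx 0.33718$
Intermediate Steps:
$g{\left(D \right)} = 9 D$
$c{\left(j \right)} = 0$
$\frac{g{\left(104 \right)} + c{\left(74 \right)}}{-20684 + b} = \frac{9 \cdot 104 + 0}{-20684 + 23460} = \frac{936 + 0}{2776} = 936 \cdot \frac{1}{2776} = \frac{117}{347}$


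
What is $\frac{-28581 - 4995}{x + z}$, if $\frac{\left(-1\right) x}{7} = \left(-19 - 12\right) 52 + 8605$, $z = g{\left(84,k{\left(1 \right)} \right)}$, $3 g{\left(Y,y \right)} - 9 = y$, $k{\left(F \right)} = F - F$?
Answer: $\frac{2798}{4079} \approx 0.68595$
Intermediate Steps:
$k{\left(F \right)} = 0$
$g{\left(Y,y \right)} = 3 + \frac{y}{3}$
$z = 3$ ($z = 3 + \frac{1}{3} \cdot 0 = 3 + 0 = 3$)
$x = -48951$ ($x = - 7 \left(\left(-19 - 12\right) 52 + 8605\right) = - 7 \left(\left(-31\right) 52 + 8605\right) = - 7 \left(-1612 + 8605\right) = \left(-7\right) 6993 = -48951$)
$\frac{-28581 - 4995}{x + z} = \frac{-28581 - 4995}{-48951 + 3} = - \frac{33576}{-48948} = \left(-33576\right) \left(- \frac{1}{48948}\right) = \frac{2798}{4079}$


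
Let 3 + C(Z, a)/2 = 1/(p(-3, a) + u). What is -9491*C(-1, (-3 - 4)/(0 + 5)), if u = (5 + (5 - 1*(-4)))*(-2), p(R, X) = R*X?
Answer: 6871484/119 ≈ 57744.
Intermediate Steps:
u = -28 (u = (5 + (5 + 4))*(-2) = (5 + 9)*(-2) = 14*(-2) = -28)
C(Z, a) = -6 + 2/(-28 - 3*a) (C(Z, a) = -6 + 2/(-3*a - 28) = -6 + 2/(-28 - 3*a))
-9491*C(-1, (-3 - 4)/(0 + 5)) = -18982*(-85 - 9*(-3 - 4)/(0 + 5))/(28 + 3*((-3 - 4)/(0 + 5))) = -18982*(-85 - (-63)/5)/(28 + 3*(-7/5)) = -18982*(-85 - (-63)/5)/(28 + 3*(-7*⅕)) = -18982*(-85 - 9*(-7/5))/(28 + 3*(-7/5)) = -18982*(-85 + 63/5)/(28 - 21/5) = -18982*(-362)/(119/5*5) = -18982*5*(-362)/(119*5) = -9491*(-724/119) = 6871484/119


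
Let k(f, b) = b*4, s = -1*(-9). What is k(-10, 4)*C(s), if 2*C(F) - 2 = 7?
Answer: 72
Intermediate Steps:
s = 9
C(F) = 9/2 (C(F) = 1 + (1/2)*7 = 1 + 7/2 = 9/2)
k(f, b) = 4*b
k(-10, 4)*C(s) = (4*4)*(9/2) = 16*(9/2) = 72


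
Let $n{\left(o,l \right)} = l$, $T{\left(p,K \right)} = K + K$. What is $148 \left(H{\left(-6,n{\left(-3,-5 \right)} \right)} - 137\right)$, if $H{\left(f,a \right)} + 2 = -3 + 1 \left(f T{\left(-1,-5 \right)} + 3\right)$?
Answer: $-11692$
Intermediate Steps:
$T{\left(p,K \right)} = 2 K$
$H{\left(f,a \right)} = -2 - 10 f$ ($H{\left(f,a \right)} = -2 + \left(-3 + 1 \left(f 2 \left(-5\right) + 3\right)\right) = -2 + \left(-3 + 1 \left(f \left(-10\right) + 3\right)\right) = -2 + \left(-3 + 1 \left(- 10 f + 3\right)\right) = -2 + \left(-3 + 1 \left(3 - 10 f\right)\right) = -2 - 10 f$)
$148 \left(H{\left(-6,n{\left(-3,-5 \right)} \right)} - 137\right) = 148 \left(\left(-2 - -60\right) - 137\right) = 148 \left(\left(-2 + 60\right) - 137\right) = 148 \left(58 - 137\right) = 148 \left(-79\right) = -11692$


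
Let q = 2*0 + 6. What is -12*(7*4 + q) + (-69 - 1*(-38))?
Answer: -439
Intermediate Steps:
q = 6 (q = 0 + 6 = 6)
-12*(7*4 + q) + (-69 - 1*(-38)) = -12*(7*4 + 6) + (-69 - 1*(-38)) = -12*(28 + 6) + (-69 + 38) = -12*34 - 31 = -408 - 31 = -439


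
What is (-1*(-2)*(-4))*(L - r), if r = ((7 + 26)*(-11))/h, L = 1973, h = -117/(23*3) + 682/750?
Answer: -41000044/3391 ≈ -12091.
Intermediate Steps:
h = -6782/8625 (h = -117/69 + 682*(1/750) = -117*1/69 + 341/375 = -39/23 + 341/375 = -6782/8625 ≈ -0.78632)
r = 3130875/6782 (r = ((7 + 26)*(-11))/(-6782/8625) = (33*(-11))*(-8625/6782) = -363*(-8625/6782) = 3130875/6782 ≈ 461.64)
(-1*(-2)*(-4))*(L - r) = (-1*(-2)*(-4))*(1973 - 1*3130875/6782) = (2*(-4))*(1973 - 3130875/6782) = -8*10250011/6782 = -41000044/3391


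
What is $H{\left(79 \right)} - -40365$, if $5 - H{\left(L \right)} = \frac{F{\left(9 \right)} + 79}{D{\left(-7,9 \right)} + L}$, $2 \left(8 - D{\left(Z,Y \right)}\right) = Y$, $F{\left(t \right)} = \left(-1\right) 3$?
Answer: $\frac{6660898}{165} \approx 40369.0$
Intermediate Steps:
$F{\left(t \right)} = -3$
$D{\left(Z,Y \right)} = 8 - \frac{Y}{2}$
$H{\left(L \right)} = 5 - \frac{76}{\frac{7}{2} + L}$ ($H{\left(L \right)} = 5 - \frac{-3 + 79}{\left(8 - \frac{9}{2}\right) + L} = 5 - \frac{76}{\left(8 - \frac{9}{2}\right) + L} = 5 - \frac{76}{\frac{7}{2} + L}$)
$H{\left(79 \right)} - -40365 = \frac{-117 + 10 \cdot 79}{7 + 2 \cdot 79} - -40365 = \frac{-117 + 790}{7 + 158} + 40365 = \frac{1}{165} \cdot 673 + 40365 = \frac{673}{165} + 40365 = \frac{6660898}{165}$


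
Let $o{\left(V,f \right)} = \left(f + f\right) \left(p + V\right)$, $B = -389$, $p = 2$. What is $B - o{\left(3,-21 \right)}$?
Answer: $-179$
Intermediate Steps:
$o{\left(V,f \right)} = 2 f \left(2 + V\right)$ ($o{\left(V,f \right)} = \left(f + f\right) \left(2 + V\right) = 2 f \left(2 + V\right)$)
$B - o{\left(3,-21 \right)} = -389 - 2 \left(-21\right) \left(2 + 3\right) = -389 - 2 \left(-21\right) 5 = -389 - -210 = -389 + 210 = -179$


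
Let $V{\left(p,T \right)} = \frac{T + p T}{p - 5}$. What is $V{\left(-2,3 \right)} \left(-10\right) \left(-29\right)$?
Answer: $\frac{870}{7} \approx 124.29$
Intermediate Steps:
$V{\left(p,T \right)} = \frac{T + T p}{-5 + p}$
$V{\left(-2,3 \right)} \left(-10\right) \left(-29\right) = \frac{3 \left(1 - 2\right)}{-5 - 2} \left(-10\right) \left(-29\right) = 3 \frac{1}{-7} \left(-1\right) \left(-10\right) \left(-29\right) = 3 \left(- \frac{1}{7}\right) \left(-1\right) \left(-10\right) \left(-29\right) = \frac{3}{7} \left(-10\right) \left(-29\right) = \left(- \frac{30}{7}\right) \left(-29\right) = \frac{870}{7}$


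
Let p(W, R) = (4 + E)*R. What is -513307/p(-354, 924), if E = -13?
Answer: 513307/8316 ≈ 61.725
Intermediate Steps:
p(W, R) = -9*R (p(W, R) = (4 - 13)*R = -9*R)
-513307/p(-354, 924) = -513307/((-9*924)) = -513307/(-8316) = -513307*(-1/8316) = 513307/8316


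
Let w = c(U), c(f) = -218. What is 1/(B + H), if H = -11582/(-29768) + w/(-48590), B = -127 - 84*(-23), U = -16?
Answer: 361606780/652842552601 ≈ 0.00055390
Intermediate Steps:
B = 1805 (B = -127 + 1932 = 1805)
w = -218
H = 142314701/361606780 (H = -11582/(-29768) - 218/(-48590) = -11582*(-1/29768) - 218*(-1/48590) = 5791/14884 + 109/24295 = 142314701/361606780 ≈ 0.39356)
1/(B + H) = 1/(1805 + 142314701/361606780) = 1/(652842552601/361606780) = 361606780/652842552601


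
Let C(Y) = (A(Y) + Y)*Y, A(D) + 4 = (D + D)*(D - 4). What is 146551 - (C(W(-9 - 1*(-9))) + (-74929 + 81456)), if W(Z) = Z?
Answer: 140024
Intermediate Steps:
A(D) = -4 + 2*D*(-4 + D) (A(D) = -4 + (D + D)*(D - 4) = -4 + (2*D)*(-4 + D) = -4 + 2*D*(-4 + D))
C(Y) = Y*(-4 - 7*Y + 2*Y**2) (C(Y) = ((-4 - 8*Y + 2*Y**2) + Y)*Y = (-4 - 7*Y + 2*Y**2)*Y = Y*(-4 - 7*Y + 2*Y**2))
146551 - (C(W(-9 - 1*(-9))) + (-74929 + 81456)) = 146551 - ((-9 - 1*(-9))*(-4 - 7*(-9 - 1*(-9)) + 2*(-9 - 1*(-9))**2) + (-74929 + 81456)) = 146551 - ((-9 + 9)*(-4 - 7*(-9 + 9) + 2*(-9 + 9)**2) + 6527) = 146551 - (0*(-4 - 7*0 + 2*0**2) + 6527) = 146551 - (0*(-4 + 0 + 2*0) + 6527) = 146551 - (0*(-4 + 0 + 0) + 6527) = 146551 - (0*(-4) + 6527) = 146551 - (0 + 6527) = 146551 - 1*6527 = 146551 - 6527 = 140024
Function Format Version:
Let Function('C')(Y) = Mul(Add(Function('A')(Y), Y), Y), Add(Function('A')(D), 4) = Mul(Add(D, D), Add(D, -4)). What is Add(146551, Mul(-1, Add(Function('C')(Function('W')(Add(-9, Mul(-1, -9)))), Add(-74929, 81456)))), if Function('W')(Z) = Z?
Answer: 140024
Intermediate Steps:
Function('A')(D) = Add(-4, Mul(2, D, Add(-4, D))) (Function('A')(D) = Add(-4, Mul(Add(D, D), Add(D, -4))) = Add(-4, Mul(Mul(2, D), Add(-4, D))) = Add(-4, Mul(2, D, Add(-4, D))))
Function('C')(Y) = Mul(Y, Add(-4, Mul(-7, Y), Mul(2, Pow(Y, 2)))) (Function('C')(Y) = Mul(Add(Add(-4, Mul(-8, Y), Mul(2, Pow(Y, 2))), Y), Y) = Mul(Add(-4, Mul(-7, Y), Mul(2, Pow(Y, 2))), Y) = Mul(Y, Add(-4, Mul(-7, Y), Mul(2, Pow(Y, 2)))))
Add(146551, Mul(-1, Add(Function('C')(Function('W')(Add(-9, Mul(-1, -9)))), Add(-74929, 81456)))) = Add(146551, Mul(-1, Add(Mul(Add(-9, Mul(-1, -9)), Add(-4, Mul(-7, Add(-9, Mul(-1, -9))), Mul(2, Pow(Add(-9, Mul(-1, -9)), 2)))), Add(-74929, 81456)))) = Add(146551, Mul(-1, Add(Mul(Add(-9, 9), Add(-4, Mul(-7, Add(-9, 9)), Mul(2, Pow(Add(-9, 9), 2)))), 6527))) = Add(146551, Mul(-1, Add(Mul(0, Add(-4, Mul(-7, 0), Mul(2, Pow(0, 2)))), 6527))) = Add(146551, Mul(-1, Add(Mul(0, Add(-4, 0, Mul(2, 0))), 6527))) = Add(146551, Mul(-1, Add(Mul(0, Add(-4, 0, 0)), 6527))) = Add(146551, Mul(-1, Add(Mul(0, -4), 6527))) = Add(146551, Mul(-1, Add(0, 6527))) = Add(146551, Mul(-1, 6527)) = Add(146551, -6527) = 140024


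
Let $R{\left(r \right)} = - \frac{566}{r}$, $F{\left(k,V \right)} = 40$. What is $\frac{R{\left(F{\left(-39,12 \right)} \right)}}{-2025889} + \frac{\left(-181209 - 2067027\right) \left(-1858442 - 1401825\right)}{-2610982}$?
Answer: $- \frac{148494617552914362727}{52895597129980} \approx -2.8073 \cdot 10^{6}$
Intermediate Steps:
$\frac{R{\left(F{\left(-39,12 \right)} \right)}}{-2025889} + \frac{\left(-181209 - 2067027\right) \left(-1858442 - 1401825\right)}{-2610982} = \frac{\left(-566\right) \frac{1}{40}}{-2025889} + \frac{\left(-181209 - 2067027\right) \left(-1858442 - 1401825\right)}{-2610982} = \left(-566\right) \frac{1}{40} \left(- \frac{1}{2025889}\right) + \left(-2248236\right) \left(-3260267\right) \left(- \frac{1}{2610982}\right) = \left(- \frac{283}{20}\right) \left(- \frac{1}{2025889}\right) + 7329849639012 \left(- \frac{1}{2610982}\right) = \frac{283}{40517780} - \frac{3664924819506}{1305491} = - \frac{148494617552914362727}{52895597129980}$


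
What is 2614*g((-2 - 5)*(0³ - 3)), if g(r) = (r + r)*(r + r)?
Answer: 4611096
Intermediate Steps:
g(r) = 4*r² (g(r) = (2*r)*(2*r) = 4*r²)
2614*g((-2 - 5)*(0³ - 3)) = 2614*(4*((-2 - 5)*(0³ - 3))²) = 2614*(4*(-7*(0 - 3))²) = 2614*(4*(-7*(-3))²) = 2614*(4*21²) = 2614*(4*441) = 2614*1764 = 4611096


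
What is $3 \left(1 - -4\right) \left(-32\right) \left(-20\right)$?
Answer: $9600$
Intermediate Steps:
$3 \left(1 - -4\right) \left(-32\right) \left(-20\right) = 3 \left(1 + 4\right) \left(-32\right) \left(-20\right) = 3 \cdot 5 \left(-32\right) \left(-20\right) = 15 \left(-32\right) \left(-20\right) = \left(-480\right) \left(-20\right) = 9600$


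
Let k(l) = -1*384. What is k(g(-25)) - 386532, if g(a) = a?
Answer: -386916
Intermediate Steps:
k(l) = -384
k(g(-25)) - 386532 = -384 - 386532 = -386916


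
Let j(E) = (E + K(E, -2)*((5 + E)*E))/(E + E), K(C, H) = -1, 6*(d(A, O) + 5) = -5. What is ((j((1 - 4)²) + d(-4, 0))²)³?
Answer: 2565726409/729 ≈ 3.5195e+6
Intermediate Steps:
d(A, O) = -35/6 (d(A, O) = -5 + (⅙)*(-5) = -5 - ⅚ = -35/6)
j(E) = (E - E*(5 + E))/(2*E) (j(E) = (E - (5 + E)*E)/(E + E) = (E - E*(5 + E))/((2*E)) = (E - E*(5 + E))*(1/(2*E)) = (E - E*(5 + E))/(2*E))
((j((1 - 4)²) + d(-4, 0))²)³ = (((-2 - (1 - 4)²/2) - 35/6)²)³ = (((-2 - ½*(-3)²) - 35/6)²)³ = (((-2 - ½*9) - 35/6)²)³ = (((-2 - 9/2) - 35/6)²)³ = ((-13/2 - 35/6)²)³ = ((-37/3)²)³ = (1369/9)³ = 2565726409/729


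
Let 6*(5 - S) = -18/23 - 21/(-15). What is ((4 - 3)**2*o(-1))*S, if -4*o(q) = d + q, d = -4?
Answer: 3379/552 ≈ 6.1214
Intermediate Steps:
o(q) = 1 - q/4 (o(q) = -(-4 + q)/4 = 1 - q/4)
S = 3379/690 (S = 5 - (-18/23 - 21/(-15))/6 = 5 - (-18*1/23 - 21*(-1/15))/6 = 5 - (-18/23 + 7/5)/6 = 5 - 1/6*71/115 = 5 - 71/690 = 3379/690 ≈ 4.8971)
((4 - 3)**2*o(-1))*S = ((4 - 3)**2*(1 - 1/4*(-1)))*(3379/690) = (1**2*(1 + 1/4))*(3379/690) = (1*(5/4))*(3379/690) = (5/4)*(3379/690) = 3379/552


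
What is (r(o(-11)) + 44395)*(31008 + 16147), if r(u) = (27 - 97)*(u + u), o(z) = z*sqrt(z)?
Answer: 2093446225 + 72618700*I*sqrt(11) ≈ 2.0934e+9 + 2.4085e+8*I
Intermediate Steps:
o(z) = z**(3/2)
r(u) = -140*u
(r(o(-11)) + 44395)*(31008 + 16147) = (-(-1540)*I*sqrt(11) + 44395)*(31008 + 16147) = (-(-1540)*I*sqrt(11) + 44395)*47155 = (1540*I*sqrt(11) + 44395)*47155 = (44395 + 1540*I*sqrt(11))*47155 = 2093446225 + 72618700*I*sqrt(11)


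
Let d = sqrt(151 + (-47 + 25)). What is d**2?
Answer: 129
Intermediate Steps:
d = sqrt(129) (d = sqrt(151 - 22) = sqrt(129) ≈ 11.358)
d**2 = (sqrt(129))**2 = 129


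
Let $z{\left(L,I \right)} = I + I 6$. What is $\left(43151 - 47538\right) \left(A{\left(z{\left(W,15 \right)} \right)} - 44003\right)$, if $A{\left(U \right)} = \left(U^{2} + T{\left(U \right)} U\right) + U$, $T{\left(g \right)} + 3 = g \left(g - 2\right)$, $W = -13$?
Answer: $-4836171769$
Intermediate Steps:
$z{\left(L,I \right)} = 7 I$ ($z{\left(L,I \right)} = I + 6 I = 7 I$)
$T{\left(g \right)} = -3 + g \left(-2 + g\right)$ ($T{\left(g \right)} = -3 + g \left(g - 2\right) = -3 + g \left(-2 + g\right)$)
$A{\left(U \right)} = U + U^{2} + U \left(-3 + U^{2} - 2 U\right)$ ($A{\left(U \right)} = \left(U^{2} + \left(-3 + U^{2} - 2 U\right) U\right) + U = \left(U^{2} + U \left(-3 + U^{2} - 2 U\right)\right) + U = U + U^{2} + U \left(-3 + U^{2} - 2 U\right)$)
$\left(43151 - 47538\right) \left(A{\left(z{\left(W,15 \right)} \right)} - 44003\right) = \left(43151 - 47538\right) \left(7 \cdot 15 \left(-2 + \left(7 \cdot 15\right)^{2} - 7 \cdot 15\right) - 44003\right) = - 4387 \left(105 \left(-2 + 105^{2} - 105\right) - 44003\right) = - 4387 \left(105 \left(-2 + 11025 - 105\right) - 44003\right) = - 4387 \left(105 \cdot 10918 - 44003\right) = - 4387 \left(1146390 - 44003\right) = \left(-4387\right) 1102387 = -4836171769$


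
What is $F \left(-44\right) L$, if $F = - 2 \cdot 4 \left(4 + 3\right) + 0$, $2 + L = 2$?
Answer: $0$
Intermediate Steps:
$L = 0$ ($L = -2 + 2 = 0$)
$F = -56$ ($F = - 2 \cdot 4 \cdot 7 + 0 = \left(-2\right) 28 + 0 = -56 + 0 = -56$)
$F \left(-44\right) L = \left(-56\right) \left(-44\right) 0 = 2464 \cdot 0 = 0$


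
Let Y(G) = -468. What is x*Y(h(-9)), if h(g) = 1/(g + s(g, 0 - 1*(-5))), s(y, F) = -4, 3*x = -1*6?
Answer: 936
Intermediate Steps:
x = -2 (x = (-1*6)/3 = (1/3)*(-6) = -2)
h(g) = 1/(-4 + g) (h(g) = 1/(g - 4) = 1/(-4 + g))
x*Y(h(-9)) = -2*(-468) = 936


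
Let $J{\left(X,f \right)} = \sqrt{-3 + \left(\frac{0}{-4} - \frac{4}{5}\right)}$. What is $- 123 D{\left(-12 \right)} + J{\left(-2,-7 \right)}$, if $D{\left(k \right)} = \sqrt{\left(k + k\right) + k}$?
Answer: $\frac{i \left(-3690 + \sqrt{95}\right)}{5} \approx - 736.05 i$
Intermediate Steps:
$J{\left(X,f \right)} = \frac{i \sqrt{95}}{5}$ ($J{\left(X,f \right)} = \sqrt{-3 + \left(0 \left(- \frac{1}{4}\right) - \frac{4}{5}\right)} = \sqrt{-3 + \left(0 - \frac{4}{5}\right)} = \sqrt{-3 - \frac{4}{5}} = \sqrt{- \frac{19}{5}} = \frac{i \sqrt{95}}{5}$)
$D{\left(k \right)} = \sqrt{3} \sqrt{k}$ ($D{\left(k \right)} = \sqrt{2 k + k} = \sqrt{3 k} = \sqrt{3} \sqrt{k}$)
$- 123 D{\left(-12 \right)} + J{\left(-2,-7 \right)} = - 123 \sqrt{3} \sqrt{-12} + \frac{i \sqrt{95}}{5} = - 123 \sqrt{3} \cdot 2 i \sqrt{3} + \frac{i \sqrt{95}}{5} = - 123 \cdot 6 i + \frac{i \sqrt{95}}{5} = - 738 i + \frac{i \sqrt{95}}{5}$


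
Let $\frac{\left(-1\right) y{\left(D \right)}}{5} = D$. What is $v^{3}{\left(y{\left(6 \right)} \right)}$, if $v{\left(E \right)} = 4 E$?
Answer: $-1728000$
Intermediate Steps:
$y{\left(D \right)} = - 5 D$
$v^{3}{\left(y{\left(6 \right)} \right)} = \left(4 \left(\left(-5\right) 6\right)\right)^{3} = \left(4 \left(-30\right)\right)^{3} = \left(-120\right)^{3} = -1728000$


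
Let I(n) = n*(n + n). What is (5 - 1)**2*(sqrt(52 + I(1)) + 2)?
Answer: 32 + 48*sqrt(6) ≈ 149.58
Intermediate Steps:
I(n) = 2*n**2 (I(n) = n*(2*n) = 2*n**2)
(5 - 1)**2*(sqrt(52 + I(1)) + 2) = (5 - 1)**2*(sqrt(52 + 2*1**2) + 2) = 4**2*(sqrt(52 + 2*1) + 2) = 16*(sqrt(52 + 2) + 2) = 16*(sqrt(54) + 2) = 16*(3*sqrt(6) + 2) = 16*(2 + 3*sqrt(6)) = 32 + 48*sqrt(6)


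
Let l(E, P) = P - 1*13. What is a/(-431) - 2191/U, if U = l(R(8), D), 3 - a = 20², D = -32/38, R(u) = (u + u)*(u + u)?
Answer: 18046510/113353 ≈ 159.21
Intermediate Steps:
R(u) = 4*u² (R(u) = (2*u)*(2*u) = 4*u²)
D = -16/19 (D = -32*1/38 = -16/19 ≈ -0.84210)
l(E, P) = -13 + P (l(E, P) = P - 13 = -13 + P)
a = -397 (a = 3 - 1*20² = 3 - 1*400 = 3 - 400 = -397)
U = -263/19 (U = -13 - 16/19 = -263/19 ≈ -13.842)
a/(-431) - 2191/U = -397/(-431) - 2191/(-263/19) = -397*(-1/431) - 2191*(-19/263) = 397/431 + 41629/263 = 18046510/113353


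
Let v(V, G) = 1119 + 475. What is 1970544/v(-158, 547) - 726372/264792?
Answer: 21692768745/17586602 ≈ 1233.5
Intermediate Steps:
v(V, G) = 1594
1970544/v(-158, 547) - 726372/264792 = 1970544/1594 - 726372/264792 = 1970544*(1/1594) - 726372*1/264792 = 985272/797 - 60531/22066 = 21692768745/17586602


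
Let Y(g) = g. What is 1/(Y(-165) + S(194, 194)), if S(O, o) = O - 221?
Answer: -1/192 ≈ -0.0052083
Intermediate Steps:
S(O, o) = -221 + O
1/(Y(-165) + S(194, 194)) = 1/(-165 + (-221 + 194)) = 1/(-165 - 27) = 1/(-192) = -1/192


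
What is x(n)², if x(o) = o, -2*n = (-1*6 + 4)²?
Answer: 4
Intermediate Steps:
n = -2 (n = -(-1*6 + 4)²/2 = -(-6 + 4)²/2 = -½*(-2)² = -½*4 = -2)
x(n)² = (-2)² = 4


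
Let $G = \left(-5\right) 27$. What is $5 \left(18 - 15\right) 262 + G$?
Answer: $3795$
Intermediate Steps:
$G = -135$
$5 \left(18 - 15\right) 262 + G = 5 \left(18 - 15\right) 262 - 135 = 5 \cdot 3 \cdot 262 - 135 = 15 \cdot 262 - 135 = 3930 - 135 = 3795$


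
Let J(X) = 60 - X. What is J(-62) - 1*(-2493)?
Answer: 2615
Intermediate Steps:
J(-62) - 1*(-2493) = (60 - 1*(-62)) - 1*(-2493) = (60 + 62) + 2493 = 122 + 2493 = 2615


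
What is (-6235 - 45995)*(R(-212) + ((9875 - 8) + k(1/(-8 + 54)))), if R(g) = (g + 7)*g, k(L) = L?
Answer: -64061217945/23 ≈ -2.7853e+9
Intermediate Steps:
R(g) = g*(7 + g) (R(g) = (7 + g)*g = g*(7 + g))
(-6235 - 45995)*(R(-212) + ((9875 - 8) + k(1/(-8 + 54)))) = (-6235 - 45995)*(-212*(7 - 212) + ((9875 - 8) + 1/(-8 + 54))) = -52230*(-212*(-205) + (9867 + 1/46)) = -52230*(43460 + (9867 + 1/46)) = -52230*(43460 + 453883/46) = -52230*2453043/46 = -64061217945/23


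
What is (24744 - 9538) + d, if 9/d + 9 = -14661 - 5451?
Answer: 101986639/6707 ≈ 15206.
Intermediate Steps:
d = -3/6707 (d = 9/(-9 + (-14661 - 5451)) = 9/(-9 - 20112) = 9/(-20121) = 9*(-1/20121) = -3/6707 ≈ -0.00044729)
(24744 - 9538) + d = (24744 - 9538) - 3/6707 = 15206 - 3/6707 = 101986639/6707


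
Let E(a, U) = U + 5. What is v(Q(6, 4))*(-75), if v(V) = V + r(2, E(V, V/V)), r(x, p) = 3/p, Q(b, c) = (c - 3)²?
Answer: -225/2 ≈ -112.50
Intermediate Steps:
Q(b, c) = (-3 + c)²
E(a, U) = 5 + U
v(V) = ½ + V (v(V) = V + 3/(5 + V/V) = V + 3/(5 + 1) = V + 3/6 = V + 3*(⅙) = V + ½ = ½ + V)
v(Q(6, 4))*(-75) = (½ + (-3 + 4)²)*(-75) = (½ + 1²)*(-75) = (½ + 1)*(-75) = (3/2)*(-75) = -225/2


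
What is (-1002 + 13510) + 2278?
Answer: 14786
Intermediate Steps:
(-1002 + 13510) + 2278 = 12508 + 2278 = 14786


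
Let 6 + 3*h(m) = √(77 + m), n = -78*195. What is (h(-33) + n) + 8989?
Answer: -6223 + 2*√11/3 ≈ -6220.8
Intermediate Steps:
n = -15210
h(m) = -2 + √(77 + m)/3
(h(-33) + n) + 8989 = ((-2 + √(77 - 33)/3) - 15210) + 8989 = ((-2 + √44/3) - 15210) + 8989 = ((-2 + (2*√11)/3) - 15210) + 8989 = ((-2 + 2*√11/3) - 15210) + 8989 = (-15212 + 2*√11/3) + 8989 = -6223 + 2*√11/3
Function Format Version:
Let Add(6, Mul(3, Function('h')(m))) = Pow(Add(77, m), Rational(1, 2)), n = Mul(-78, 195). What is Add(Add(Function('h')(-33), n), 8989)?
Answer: Add(-6223, Mul(Rational(2, 3), Pow(11, Rational(1, 2)))) ≈ -6220.8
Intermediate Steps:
n = -15210
Function('h')(m) = Add(-2, Mul(Rational(1, 3), Pow(Add(77, m), Rational(1, 2))))
Add(Add(Function('h')(-33), n), 8989) = Add(Add(Add(-2, Mul(Rational(1, 3), Pow(Add(77, -33), Rational(1, 2)))), -15210), 8989) = Add(Add(Add(-2, Mul(Rational(1, 3), Pow(44, Rational(1, 2)))), -15210), 8989) = Add(Add(Add(-2, Mul(Rational(1, 3), Mul(2, Pow(11, Rational(1, 2))))), -15210), 8989) = Add(Add(Add(-2, Mul(Rational(2, 3), Pow(11, Rational(1, 2)))), -15210), 8989) = Add(Add(-15212, Mul(Rational(2, 3), Pow(11, Rational(1, 2)))), 8989) = Add(-6223, Mul(Rational(2, 3), Pow(11, Rational(1, 2))))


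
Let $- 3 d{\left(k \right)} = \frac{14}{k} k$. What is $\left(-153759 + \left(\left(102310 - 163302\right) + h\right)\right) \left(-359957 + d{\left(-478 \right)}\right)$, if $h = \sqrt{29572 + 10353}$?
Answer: $\frac{231906383635}{3} - \frac{5399425 \sqrt{1597}}{3} \approx 7.723 \cdot 10^{10}$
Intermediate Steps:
$d{\left(k \right)} = - \frac{14}{3}$ ($d{\left(k \right)} = - \frac{\frac{14}{k} k}{3} = \left(- \frac{1}{3}\right) 14 = - \frac{14}{3}$)
$h = 5 \sqrt{1597}$ ($h = \sqrt{39925} = 5 \sqrt{1597} \approx 199.81$)
$\left(-153759 + \left(\left(102310 - 163302\right) + h\right)\right) \left(-359957 + d{\left(-478 \right)}\right) = \left(-153759 + \left(\left(102310 - 163302\right) + 5 \sqrt{1597}\right)\right) \left(-359957 - \frac{14}{3}\right) = \left(-153759 - \left(60992 - 5 \sqrt{1597}\right)\right) \left(- \frac{1079885}{3}\right) = \left(-214751 + 5 \sqrt{1597}\right) \left(- \frac{1079885}{3}\right) = \frac{231906383635}{3} - \frac{5399425 \sqrt{1597}}{3}$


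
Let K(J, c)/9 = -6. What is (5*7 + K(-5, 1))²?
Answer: 361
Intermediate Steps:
K(J, c) = -54 (K(J, c) = 9*(-6) = -54)
(5*7 + K(-5, 1))² = (5*7 - 54)² = (35 - 54)² = (-19)² = 361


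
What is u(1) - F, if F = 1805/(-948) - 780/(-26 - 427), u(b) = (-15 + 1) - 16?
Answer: -4268365/143148 ≈ -29.818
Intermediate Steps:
u(b) = -30 (u(b) = -14 - 16 = -30)
F = -26075/143148 (F = 1805*(-1/948) - 780/(-453) = -1805/948 - 780*(-1/453) = -1805/948 + 260/151 = -26075/143148 ≈ -0.18215)
u(1) - F = -30 - 1*(-26075/143148) = -30 + 26075/143148 = -4268365/143148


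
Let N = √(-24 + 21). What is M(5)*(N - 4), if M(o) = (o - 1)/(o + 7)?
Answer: -4/3 + I*√3/3 ≈ -1.3333 + 0.57735*I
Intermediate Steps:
M(o) = (-1 + o)/(7 + o)
N = I*√3 (N = √(-3) = I*√3 ≈ 1.732*I)
M(5)*(N - 4) = ((-1 + 5)/(7 + 5))*(I*√3 - 4) = (4/12)*(-4 + I*√3) = ((1/12)*4)*(-4 + I*√3) = (-4 + I*√3)/3 = -4/3 + I*√3/3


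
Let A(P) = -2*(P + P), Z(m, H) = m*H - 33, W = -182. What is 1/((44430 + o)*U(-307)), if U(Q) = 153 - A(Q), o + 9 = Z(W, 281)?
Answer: 1/7260550 ≈ 1.3773e-7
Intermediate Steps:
Z(m, H) = -33 + H*m (Z(m, H) = H*m - 33 = -33 + H*m)
o = -51184 (o = -9 + (-33 + 281*(-182)) = -9 + (-33 - 51142) = -9 - 51175 = -51184)
A(P) = -4*P
U(Q) = 153 + 4*Q (U(Q) = 153 - (-4)*Q = 153 + 4*Q)
1/((44430 + o)*U(-307)) = 1/((44430 - 51184)*(153 + 4*(-307))) = 1/((-6754)*(153 - 1228)) = -1/6754/(-1075) = -1/6754*(-1/1075) = 1/7260550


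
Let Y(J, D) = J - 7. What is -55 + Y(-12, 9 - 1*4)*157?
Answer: -3038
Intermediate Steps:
Y(J, D) = -7 + J
-55 + Y(-12, 9 - 1*4)*157 = -55 + (-7 - 12)*157 = -55 - 19*157 = -55 - 2983 = -3038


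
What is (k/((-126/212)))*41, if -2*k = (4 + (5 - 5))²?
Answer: 34768/63 ≈ 551.87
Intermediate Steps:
k = -8 (k = -(4 + (5 - 5))²/2 = -(4 + 0)²/2 = -½*4² = -½*16 = -8)
(k/((-126/212)))*41 = -8/((-126/212))*41 = -8/((-126*1/212))*41 = -8/(-63/106)*41 = -8*(-106/63)*41 = (848/63)*41 = 34768/63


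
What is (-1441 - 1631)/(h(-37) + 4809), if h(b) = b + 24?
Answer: -768/1199 ≈ -0.64053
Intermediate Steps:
h(b) = 24 + b
(-1441 - 1631)/(h(-37) + 4809) = (-1441 - 1631)/((24 - 37) + 4809) = -3072/(-13 + 4809) = -3072/4796 = -3072*1/4796 = -768/1199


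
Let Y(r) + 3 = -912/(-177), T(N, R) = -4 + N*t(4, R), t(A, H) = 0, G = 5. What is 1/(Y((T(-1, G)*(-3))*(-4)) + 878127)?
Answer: 59/51809620 ≈ 1.1388e-6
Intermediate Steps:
T(N, R) = -4 (T(N, R) = -4 + N*0 = -4 + 0 = -4)
Y(r) = 127/59 (Y(r) = -3 - 912/(-177) = -3 - 912*(-1/177) = -3 + 304/59 = 127/59)
1/(Y((T(-1, G)*(-3))*(-4)) + 878127) = 1/(127/59 + 878127) = 1/(51809620/59) = 59/51809620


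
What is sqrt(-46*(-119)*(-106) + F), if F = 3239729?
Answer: sqrt(2659485) ≈ 1630.8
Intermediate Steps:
sqrt(-46*(-119)*(-106) + F) = sqrt(-46*(-119)*(-106) + 3239729) = sqrt(5474*(-106) + 3239729) = sqrt(-580244 + 3239729) = sqrt(2659485)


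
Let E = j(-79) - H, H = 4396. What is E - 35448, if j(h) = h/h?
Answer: -39843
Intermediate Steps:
j(h) = 1
E = -4395 (E = 1 - 1*4396 = 1 - 4396 = -4395)
E - 35448 = -4395 - 35448 = -39843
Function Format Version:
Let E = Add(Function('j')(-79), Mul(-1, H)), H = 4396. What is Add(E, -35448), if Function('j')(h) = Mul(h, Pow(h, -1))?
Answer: -39843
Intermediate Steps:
Function('j')(h) = 1
E = -4395 (E = Add(1, Mul(-1, 4396)) = Add(1, -4396) = -4395)
Add(E, -35448) = Add(-4395, -35448) = -39843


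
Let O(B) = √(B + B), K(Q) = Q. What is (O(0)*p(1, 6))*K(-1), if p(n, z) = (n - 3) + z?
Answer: 0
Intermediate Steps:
p(n, z) = -3 + n + z (p(n, z) = (-3 + n) + z = -3 + n + z)
O(B) = √2*√B (O(B) = √(2*B) = √2*√B)
(O(0)*p(1, 6))*K(-1) = ((√2*√0)*(-3 + 1 + 6))*(-1) = ((√2*0)*4)*(-1) = (0*4)*(-1) = 0*(-1) = 0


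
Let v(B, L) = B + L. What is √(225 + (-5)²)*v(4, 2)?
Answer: 30*√10 ≈ 94.868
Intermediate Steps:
√(225 + (-5)²)*v(4, 2) = √(225 + (-5)²)*(4 + 2) = √(225 + 25)*6 = √250*6 = (5*√10)*6 = 30*√10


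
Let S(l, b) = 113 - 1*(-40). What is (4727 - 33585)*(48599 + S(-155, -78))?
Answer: -1406885216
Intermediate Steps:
S(l, b) = 153 (S(l, b) = 113 + 40 = 153)
(4727 - 33585)*(48599 + S(-155, -78)) = (4727 - 33585)*(48599 + 153) = -28858*48752 = -1406885216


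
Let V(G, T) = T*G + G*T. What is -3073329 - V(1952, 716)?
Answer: -5868593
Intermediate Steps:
V(G, T) = 2*G*T (V(G, T) = G*T + G*T = 2*G*T)
-3073329 - V(1952, 716) = -3073329 - 2*1952*716 = -3073329 - 1*2795264 = -3073329 - 2795264 = -5868593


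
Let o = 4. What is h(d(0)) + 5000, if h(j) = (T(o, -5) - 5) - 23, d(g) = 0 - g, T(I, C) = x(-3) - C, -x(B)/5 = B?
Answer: 4992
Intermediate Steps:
x(B) = -5*B
T(I, C) = 15 - C (T(I, C) = -5*(-3) - C = 15 - C)
d(g) = -g
h(j) = -8 (h(j) = ((15 - 1*(-5)) - 5) - 23 = ((15 + 5) - 5) - 23 = (20 - 5) - 23 = 15 - 23 = -8)
h(d(0)) + 5000 = -8 + 5000 = 4992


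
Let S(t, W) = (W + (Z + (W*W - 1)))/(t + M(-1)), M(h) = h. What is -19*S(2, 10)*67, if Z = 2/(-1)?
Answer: -136211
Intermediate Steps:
Z = -2 (Z = 2*(-1) = -2)
S(t, W) = (-3 + W + W**2)/(-1 + t) (S(t, W) = (W + (-2 + (W*W - 1)))/(t - 1) = (W + (-2 + (W**2 - 1)))/(-1 + t) = (W + (-2 + (-1 + W**2)))/(-1 + t) = (W + (-3 + W**2))/(-1 + t) = (-3 + W + W**2)/(-1 + t))
-19*S(2, 10)*67 = -19*(-3 + 10 + 10**2)/(-1 + 2)*67 = -19*(-3 + 10 + 100)/1*67 = -19*107*67 = -2033*67 = -136211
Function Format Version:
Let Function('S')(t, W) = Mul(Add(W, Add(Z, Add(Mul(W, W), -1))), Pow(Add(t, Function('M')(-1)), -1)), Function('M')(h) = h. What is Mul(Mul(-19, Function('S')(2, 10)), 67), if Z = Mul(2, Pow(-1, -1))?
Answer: -136211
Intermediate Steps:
Z = -2 (Z = Mul(2, -1) = -2)
Function('S')(t, W) = Mul(Pow(Add(-1, t), -1), Add(-3, W, Pow(W, 2))) (Function('S')(t, W) = Mul(Add(W, Add(-2, Add(Mul(W, W), -1))), Pow(Add(t, -1), -1)) = Mul(Add(W, Add(-2, Add(Pow(W, 2), -1))), Pow(Add(-1, t), -1)) = Mul(Add(W, Add(-2, Add(-1, Pow(W, 2)))), Pow(Add(-1, t), -1)) = Mul(Add(W, Add(-3, Pow(W, 2))), Pow(Add(-1, t), -1)) = Mul(Add(-3, W, Pow(W, 2)), Pow(Add(-1, t), -1)) = Mul(Pow(Add(-1, t), -1), Add(-3, W, Pow(W, 2))))
Mul(Mul(-19, Function('S')(2, 10)), 67) = Mul(Mul(-19, Mul(Pow(Add(-1, 2), -1), Add(-3, 10, Pow(10, 2)))), 67) = Mul(Mul(-19, Mul(Pow(1, -1), Add(-3, 10, 100))), 67) = Mul(Mul(-19, Mul(1, 107)), 67) = Mul(Mul(-19, 107), 67) = Mul(-2033, 67) = -136211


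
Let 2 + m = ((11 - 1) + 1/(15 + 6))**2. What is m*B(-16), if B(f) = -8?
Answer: -349112/441 ≈ -791.64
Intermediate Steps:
m = 43639/441 (m = -2 + ((11 - 1) + 1/(15 + 6))**2 = -2 + (10 + 1/21)**2 = -2 + (211/21)**2 = -2 + 44521/441 = 43639/441 ≈ 98.955)
m*B(-16) = (43639/441)*(-8) = -349112/441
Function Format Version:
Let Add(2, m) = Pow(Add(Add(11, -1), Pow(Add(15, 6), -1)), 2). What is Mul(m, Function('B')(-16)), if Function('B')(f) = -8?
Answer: Rational(-349112, 441) ≈ -791.64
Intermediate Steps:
m = Rational(43639, 441) (m = Add(-2, Pow(Add(Add(11, -1), Pow(Add(15, 6), -1)), 2)) = Add(-2, Pow(Add(10, Pow(21, -1)), 2)) = Add(-2, Pow(Add(10, Rational(1, 21)), 2)) = Add(-2, Pow(Rational(211, 21), 2)) = Add(-2, Rational(44521, 441)) = Rational(43639, 441) ≈ 98.955)
Mul(m, Function('B')(-16)) = Mul(Rational(43639, 441), -8) = Rational(-349112, 441)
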